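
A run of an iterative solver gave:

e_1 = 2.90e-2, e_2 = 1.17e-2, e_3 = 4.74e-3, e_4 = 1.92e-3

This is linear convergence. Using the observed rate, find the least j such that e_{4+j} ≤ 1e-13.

Rate ρ ≈ e_4/e_3 = 1.92e-3/4.74e-3 = 0.4051.
After j more steps, e_{4+j} ≈ 1.92e-3·ρ^j; need ρ^j ≤ 1e-13/1.92e-3 = 5.20833e-11.
j ≥ ln(5.20833e-11)/ln(0.4051) = -23.6782/-0.90362 = 26.204.
So 27 more iterations are needed.

27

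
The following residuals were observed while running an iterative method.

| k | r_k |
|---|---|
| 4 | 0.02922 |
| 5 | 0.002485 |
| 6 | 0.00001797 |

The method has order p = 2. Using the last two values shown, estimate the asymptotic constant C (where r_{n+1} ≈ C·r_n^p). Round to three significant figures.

C ≈ r_6 / r_5^2
  = 0.00001797 / (0.002485)^2
  = 0.00001797 / 6.17522e-06 ≈ 2.91

2.91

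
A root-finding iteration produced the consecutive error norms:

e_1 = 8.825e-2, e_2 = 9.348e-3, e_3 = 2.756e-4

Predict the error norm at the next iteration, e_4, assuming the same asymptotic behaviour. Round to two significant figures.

1.1e-6

First estimate the order: p ≈ ln(e_3/e_2) / ln(e_2/e_1) = ln(2.756e-4/9.348e-3)/ln(9.348e-3/8.825e-2) = ln(0.0294822)/ln(0.105926) ≈ 1.5697.
Then e_4 ≈ e_3·(e_3/e_2)^p = 2.756e-4·(0.0294822)^1.5697 = 2.756e-4·0.00395975 ≈ 1.091e-06.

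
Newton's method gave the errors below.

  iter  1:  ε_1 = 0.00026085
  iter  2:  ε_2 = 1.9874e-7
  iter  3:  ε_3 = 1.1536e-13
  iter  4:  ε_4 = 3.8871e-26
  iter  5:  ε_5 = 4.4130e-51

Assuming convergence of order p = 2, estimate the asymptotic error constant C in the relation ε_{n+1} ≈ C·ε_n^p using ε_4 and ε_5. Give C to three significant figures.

C ≈ ε_5 / ε_4^2
  = 4.4130e-51 / (3.8871e-26)^2
  = 4.4130e-51 / 1.51095e-51 ≈ 2.9207

2.92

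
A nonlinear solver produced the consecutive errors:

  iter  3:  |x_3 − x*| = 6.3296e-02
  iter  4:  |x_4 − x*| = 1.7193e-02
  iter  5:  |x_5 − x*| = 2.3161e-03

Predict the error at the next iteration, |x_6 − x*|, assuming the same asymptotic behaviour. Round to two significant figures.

First estimate the order: p ≈ ln(|x_5 − x*|/|x_4 − x*|) / ln(|x_4 − x*|/|x_3 − x*|) = ln(2.3161e-03/1.7193e-02)/ln(1.7193e-02/6.3296e-02) = ln(0.134712)/ln(0.271629) ≈ 1.5381.
Then |x_6 − x*| ≈ |x_5 − x*|·(|x_5 − x*|/|x_4 − x*|)^p = 2.3161e-03·(0.134712)^1.5381 = 2.3161e-03·0.0458078 ≈ 0.0001061.

1.1e-4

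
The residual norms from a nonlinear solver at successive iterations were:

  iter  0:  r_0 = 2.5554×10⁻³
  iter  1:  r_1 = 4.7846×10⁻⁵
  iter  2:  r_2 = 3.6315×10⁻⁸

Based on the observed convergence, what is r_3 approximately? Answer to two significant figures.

8.4e-14

First estimate the order: p ≈ ln(r_2/r_1) / ln(r_1/r_0) = ln(3.6315×10⁻⁸/4.7846×10⁻⁵)/ln(4.7846×10⁻⁵/2.5554×10⁻³) = ln(0.000758998)/ln(0.0187235) ≈ 1.8058.
Then r_3 ≈ r_2·(r_2/r_1)^p = 3.6315×10⁻⁸·(0.000758998)^1.8058 = 3.6315×10⁻⁸·2.32455e-06 ≈ 8.442e-14.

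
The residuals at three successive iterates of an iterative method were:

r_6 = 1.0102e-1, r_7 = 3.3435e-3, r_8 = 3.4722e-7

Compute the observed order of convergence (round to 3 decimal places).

p ≈ ln(r_8/r_7) / ln(r_7/r_6)
  = ln(3.4722e-7/3.3435e-3) / ln(3.3435e-3/1.0102e-1)
  = ln(0.000103849) / ln(0.0330974)
  = -9.172573 / -3.408301 ≈ 2.691245

2.691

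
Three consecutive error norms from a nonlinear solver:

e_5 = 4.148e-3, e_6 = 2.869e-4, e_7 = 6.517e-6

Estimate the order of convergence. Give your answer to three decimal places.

1.417

p ≈ ln(e_7/e_6) / ln(e_6/e_5)
  = ln(6.517e-6/2.869e-4) / ln(2.869e-4/4.148e-3)
  = ln(0.0227152) / ln(0.0691659)
  = -3.784721 / -2.671247 ≈ 1.416837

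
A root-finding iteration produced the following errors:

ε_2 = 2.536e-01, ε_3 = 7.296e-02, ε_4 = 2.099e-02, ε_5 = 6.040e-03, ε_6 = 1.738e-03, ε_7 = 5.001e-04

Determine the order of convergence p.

Consecutive ratios: ε_7/ε_6 = 5.001e-04/1.738e-03 = 0.287745, ε_6/ε_5 = 1.738e-03/6.040e-03 = 0.287748.
p ≈ ln(0.287745)/ln(0.287748) = -1.2457/-1.2457 ≈ 1.00.
So the convergence is linear (order 1).

1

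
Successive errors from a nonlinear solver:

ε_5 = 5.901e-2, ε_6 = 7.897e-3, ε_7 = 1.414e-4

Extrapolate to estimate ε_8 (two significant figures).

4.5e-8

First estimate the order: p ≈ ln(ε_7/ε_6) / ln(ε_6/ε_5) = ln(1.414e-4/7.897e-3)/ln(7.897e-3/5.901e-2) = ln(0.0179055)/ln(0.133825) ≈ 2.0001.
Then ε_8 ≈ ε_7·(ε_7/ε_6)^p = 1.414e-4·(0.0179055)^2.0001 = 1.414e-4·0.000320478 ≈ 4.532e-08.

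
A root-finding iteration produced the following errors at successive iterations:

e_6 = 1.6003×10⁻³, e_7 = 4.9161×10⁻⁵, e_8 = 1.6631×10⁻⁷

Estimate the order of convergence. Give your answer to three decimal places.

p ≈ ln(e_8/e_7) / ln(e_7/e_6)
  = ln(1.6631×10⁻⁷/4.9161×10⁻⁵) / ln(4.9161×10⁻⁵/1.6003×10⁻³)
  = ln(0.00338297) / ln(0.0307199)
  = -5.689001 / -3.482845 ≈ 1.633435

1.633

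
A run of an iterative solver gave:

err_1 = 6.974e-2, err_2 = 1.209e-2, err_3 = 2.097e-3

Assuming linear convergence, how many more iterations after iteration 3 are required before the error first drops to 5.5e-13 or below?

Rate ρ ≈ err_3/err_2 = 2.097e-3/1.209e-2 = 0.1734.
After j more steps, err_{3+j} ≈ 2.097e-3·ρ^j; need ρ^j ≤ 5.5e-13/2.097e-3 = 2.62279e-10.
j ≥ ln(2.62279e-10)/ln(0.1734) = -22.0616/-1.75215 = 12.591.
So 13 more iterations are needed.

13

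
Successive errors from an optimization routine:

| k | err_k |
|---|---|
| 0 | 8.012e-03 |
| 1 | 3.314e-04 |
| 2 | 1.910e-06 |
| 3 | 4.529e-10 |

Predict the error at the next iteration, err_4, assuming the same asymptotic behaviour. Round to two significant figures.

6.1e-16

First estimate the order: p ≈ ln(err_3/err_2) / ln(err_2/err_1) = ln(4.529e-10/1.910e-06)/ln(1.910e-06/3.314e-04) = ln(0.00023712)/ln(0.00576343) ≈ 1.6188.
Then err_4 ≈ err_3·(err_3/err_2)^p = 4.529e-10·(0.00023712)^1.6188 = 4.529e-10·1.35456e-06 ≈ 6.135e-16.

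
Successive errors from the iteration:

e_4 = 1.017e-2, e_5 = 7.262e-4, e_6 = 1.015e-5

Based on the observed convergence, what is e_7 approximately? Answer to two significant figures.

First estimate the order: p ≈ ln(e_6/e_5) / ln(e_5/e_4) = ln(1.015e-5/7.262e-4)/ln(7.262e-4/1.017e-2) = ln(0.0139769)/ln(0.0714061) ≈ 1.6179.
Then e_7 ≈ e_6·(e_6/e_5)^p = 1.015e-5·(0.0139769)^1.6179 = 1.015e-5·0.000998758 ≈ 1.014e-08.

1.0e-8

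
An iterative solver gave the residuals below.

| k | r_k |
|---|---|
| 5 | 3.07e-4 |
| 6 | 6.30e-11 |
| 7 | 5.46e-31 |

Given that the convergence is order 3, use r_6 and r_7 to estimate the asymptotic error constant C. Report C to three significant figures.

2.18

C ≈ r_7 / r_6^3
  = 5.46e-31 / (6.30e-11)^3
  = 5.46e-31 / 2.50047e-31 ≈ 2.1836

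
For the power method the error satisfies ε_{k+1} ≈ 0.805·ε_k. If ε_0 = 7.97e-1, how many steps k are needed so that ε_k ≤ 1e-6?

After k steps, ε_k ≈ 7.97e-1·0.805^k.
Need 0.805^k ≤ 1e-6/7.97e-1 = 1.25471e-06.
k ≥ ln(1.25471e-06)/ln(0.805) = -13.5886/-0.21691 = 62.646.
Smallest integer k = 63.

63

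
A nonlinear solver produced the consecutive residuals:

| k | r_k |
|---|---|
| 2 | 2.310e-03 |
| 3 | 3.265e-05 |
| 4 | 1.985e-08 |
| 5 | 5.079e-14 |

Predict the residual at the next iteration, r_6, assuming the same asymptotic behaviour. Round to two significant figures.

9.6e-24

First estimate the order: p ≈ ln(r_5/r_4) / ln(r_4/r_3) = ln(5.079e-14/1.985e-08)/ln(1.985e-08/3.265e-05) = ln(2.55869e-06)/ln(0.000607963) ≈ 1.7387.
Then r_6 ≈ r_5·(r_5/r_4)^p = 5.079e-14·(2.55869e-06)^1.7387 = 5.079e-14·1.8933e-10 ≈ 9.616e-24.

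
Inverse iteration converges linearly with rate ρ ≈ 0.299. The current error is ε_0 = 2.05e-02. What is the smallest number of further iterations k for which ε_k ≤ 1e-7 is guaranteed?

After k steps, ε_k ≈ 2.05e-02·0.299^k.
Need 0.299^k ≤ 1e-7/2.05e-02 = 4.87805e-06.
k ≥ ln(4.87805e-06)/ln(0.299) = -12.2308/-1.20731 = 10.131.
Smallest integer k = 11.

11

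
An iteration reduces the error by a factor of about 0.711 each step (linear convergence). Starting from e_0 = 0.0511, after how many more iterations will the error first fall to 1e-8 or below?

46

After k steps, e_k ≈ 0.0511·0.711^k.
Need 0.711^k ≤ 1e-8/0.0511 = 1.95695e-07.
k ≥ ln(1.95695e-07)/ln(0.711) = -15.4467/-0.34108 = 45.288.
Smallest integer k = 46.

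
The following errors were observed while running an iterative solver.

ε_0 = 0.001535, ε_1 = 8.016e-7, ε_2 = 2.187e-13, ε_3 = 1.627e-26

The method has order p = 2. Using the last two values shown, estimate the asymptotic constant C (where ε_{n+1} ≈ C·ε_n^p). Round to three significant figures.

C ≈ ε_3 / ε_2^2
  = 1.627e-26 / (2.187e-13)^2
  = 1.627e-26 / 4.78297e-26 ≈ 0.34017

0.340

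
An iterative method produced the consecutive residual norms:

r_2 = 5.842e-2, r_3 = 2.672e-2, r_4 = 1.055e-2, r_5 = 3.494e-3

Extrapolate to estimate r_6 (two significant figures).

First estimate the order: p ≈ ln(r_5/r_4) / ln(r_4/r_3) = ln(3.494e-3/1.055e-2)/ln(1.055e-2/2.672e-2) = ln(0.331185)/ln(0.394835) ≈ 1.1892.
Then r_6 ≈ r_5·(r_5/r_4)^p = 3.494e-3·(0.331185)^1.1892 = 3.494e-3·0.2687 ≈ 0.0009388.

9.4e-4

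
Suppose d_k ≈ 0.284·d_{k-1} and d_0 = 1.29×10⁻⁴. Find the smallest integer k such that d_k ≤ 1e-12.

After k steps, d_k ≈ 1.29×10⁻⁴·0.284^k.
Need 0.284^k ≤ 1e-12/1.29×10⁻⁴ = 7.75194e-09.
k ≥ ln(7.75194e-09)/ln(0.284) = -18.6753/-1.25878 = 14.836.
Smallest integer k = 15.

15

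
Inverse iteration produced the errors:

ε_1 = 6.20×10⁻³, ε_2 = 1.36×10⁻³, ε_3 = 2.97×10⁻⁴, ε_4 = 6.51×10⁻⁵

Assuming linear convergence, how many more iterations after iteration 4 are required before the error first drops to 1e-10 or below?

Rate ρ ≈ ε_4/ε_3 = 6.51×10⁻⁵/2.97×10⁻⁴ = 0.2192.
After j more steps, ε_{4+j} ≈ 6.51×10⁻⁵·ρ^j; need ρ^j ≤ 1e-10/6.51×10⁻⁵ = 1.5361e-06.
j ≥ ln(1.5361e-06)/ln(0.2192) = -13.3863/-1.51777 = 8.820.
So 9 more iterations are needed.

9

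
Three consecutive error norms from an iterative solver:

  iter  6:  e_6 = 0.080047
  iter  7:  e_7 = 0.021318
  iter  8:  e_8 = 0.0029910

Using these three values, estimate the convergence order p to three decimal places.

p ≈ ln(e_8/e_7) / ln(e_7/e_6)
  = ln(0.0029910/0.021318) / ln(0.021318/0.080047)
  = ln(0.140304) / ln(0.266319)
  = -1.963944 / -1.323060 ≈ 1.484395

1.484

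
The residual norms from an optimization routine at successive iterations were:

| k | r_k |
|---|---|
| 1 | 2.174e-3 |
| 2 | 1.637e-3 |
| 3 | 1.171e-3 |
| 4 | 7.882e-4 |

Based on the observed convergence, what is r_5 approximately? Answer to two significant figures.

4.9e-4

First estimate the order: p ≈ ln(r_4/r_3) / ln(r_3/r_2) = ln(7.882e-4/1.171e-3)/ln(1.171e-3/1.637e-3) = ln(0.6731)/ln(0.715333) ≈ 1.1817.
Then r_5 ≈ r_4·(r_4/r_3)^p = 7.882e-4·(0.6731)^1.1817 = 7.882e-4·0.626385 ≈ 0.0004937.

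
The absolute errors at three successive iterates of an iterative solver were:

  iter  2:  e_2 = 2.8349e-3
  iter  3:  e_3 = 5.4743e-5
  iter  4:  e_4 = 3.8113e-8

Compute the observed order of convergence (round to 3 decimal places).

p ≈ ln(e_4/e_3) / ln(e_3/e_2)
  = ln(3.8113e-8/5.4743e-5) / ln(5.4743e-5/2.8349e-3)
  = ln(0.000696217) / ln(0.0193104)
  = -7.269849 / -3.947111 ≈ 1.841815

1.842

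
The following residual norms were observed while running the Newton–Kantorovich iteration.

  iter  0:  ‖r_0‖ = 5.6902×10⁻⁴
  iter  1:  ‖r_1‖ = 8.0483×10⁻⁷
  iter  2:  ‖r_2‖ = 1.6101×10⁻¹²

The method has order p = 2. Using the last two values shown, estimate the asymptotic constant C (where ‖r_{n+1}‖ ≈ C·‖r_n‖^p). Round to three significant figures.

2.49

C ≈ ‖r_2‖ / ‖r_1‖^2
  = 1.6101×10⁻¹² / (8.0483×10⁻⁷)^2
  = 1.6101×10⁻¹² / 6.47751e-13 ≈ 2.4857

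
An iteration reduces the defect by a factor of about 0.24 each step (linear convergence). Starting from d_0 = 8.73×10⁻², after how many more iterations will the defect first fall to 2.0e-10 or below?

14

After k steps, d_k ≈ 8.73×10⁻²·0.24^k.
Need 0.24^k ≤ 2.0e-10/8.73×10⁻² = 2.29095e-09.
k ≥ ln(2.29095e-09)/ln(0.24) = -19.8943/-1.42712 = 13.940.
Smallest integer k = 14.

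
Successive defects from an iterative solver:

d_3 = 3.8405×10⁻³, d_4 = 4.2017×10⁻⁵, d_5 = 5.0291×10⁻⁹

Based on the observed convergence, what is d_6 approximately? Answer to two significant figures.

7.2e-17

First estimate the order: p ≈ ln(d_5/d_4) / ln(d_4/d_3) = ln(5.0291×10⁻⁹/4.2017×10⁻⁵)/ln(4.2017×10⁻⁵/3.8405×10⁻³) = ln(0.000119692)/ln(0.0109405) ≈ 2.0000.
Then d_6 ≈ d_5·(d_5/d_4)^p = 5.0291×10⁻⁹·(0.000119692)^2.0000 = 5.0291×10⁻⁹·1.43262e-08 ≈ 7.205e-17.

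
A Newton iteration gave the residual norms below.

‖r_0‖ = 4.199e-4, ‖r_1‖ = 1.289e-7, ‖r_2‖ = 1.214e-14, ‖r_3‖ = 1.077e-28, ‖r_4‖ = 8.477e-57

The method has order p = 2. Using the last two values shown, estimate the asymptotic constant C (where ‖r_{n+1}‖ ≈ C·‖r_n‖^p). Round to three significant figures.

C ≈ ‖r_4‖ / ‖r_3‖^2
  = 8.477e-57 / (1.077e-28)^2
  = 8.477e-57 / 1.15993e-56 ≈ 0.73082

0.731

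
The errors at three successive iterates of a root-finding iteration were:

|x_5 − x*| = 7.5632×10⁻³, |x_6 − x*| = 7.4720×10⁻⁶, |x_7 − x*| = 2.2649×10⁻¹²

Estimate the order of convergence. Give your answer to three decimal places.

p ≈ ln(|x_7 − x*|/|x_6 − x*|) / ln(|x_6 − x*|/|x_5 − x*|)
  = ln(2.2649×10⁻¹²/7.4720×10⁻⁶) / ln(7.4720×10⁻⁶/7.5632×10⁻³)
  = ln(3.03118e-07) / ln(0.000987942)
  = -15.009144 / -6.919887 ≈ 2.168987

2.169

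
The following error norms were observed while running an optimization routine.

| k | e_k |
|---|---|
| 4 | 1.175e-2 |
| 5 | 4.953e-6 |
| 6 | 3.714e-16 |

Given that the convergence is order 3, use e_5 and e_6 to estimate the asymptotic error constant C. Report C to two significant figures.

3.1

C ≈ e_6 / e_5^3
  = 3.714e-16 / (4.953e-6)^3
  = 3.714e-16 / 1.21508e-16 ≈ 3.0566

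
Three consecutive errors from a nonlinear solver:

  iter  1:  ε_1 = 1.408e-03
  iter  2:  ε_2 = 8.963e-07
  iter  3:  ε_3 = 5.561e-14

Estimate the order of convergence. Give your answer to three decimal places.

2.255

p ≈ ln(ε_3/ε_2) / ln(ε_2/ε_1)
  = ln(5.561e-14/8.963e-07) / ln(8.963e-07/1.408e-03)
  = ln(6.2044e-08) / ln(0.000636577)
  = -16.595422 / -7.359405 ≈ 2.254995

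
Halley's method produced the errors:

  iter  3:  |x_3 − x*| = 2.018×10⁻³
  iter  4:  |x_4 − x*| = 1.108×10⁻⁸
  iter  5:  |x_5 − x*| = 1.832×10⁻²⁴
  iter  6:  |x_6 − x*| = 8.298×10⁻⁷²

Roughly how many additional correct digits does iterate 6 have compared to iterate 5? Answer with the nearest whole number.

Digits gained ≈ log₁₀(|x_5 − x*|/|x_6 − x*|) = log₁₀(1.832×10⁻²⁴/8.298×10⁻⁷²) = log₁₀(2.20776e+47) ≈ 47.344.

47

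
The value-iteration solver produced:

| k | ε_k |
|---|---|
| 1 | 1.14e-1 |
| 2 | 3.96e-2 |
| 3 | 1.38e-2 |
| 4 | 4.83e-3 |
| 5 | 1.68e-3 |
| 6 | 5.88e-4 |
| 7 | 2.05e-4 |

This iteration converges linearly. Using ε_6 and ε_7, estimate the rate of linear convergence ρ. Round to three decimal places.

0.349

ρ ≈ ε_7/ε_6 = 2.05e-4/5.88e-4 = 0.34864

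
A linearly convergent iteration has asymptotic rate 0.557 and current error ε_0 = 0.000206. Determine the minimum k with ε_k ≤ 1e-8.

After k steps, ε_k ≈ 0.000206·0.557^k.
Need 0.557^k ≤ 1e-8/0.000206 = 4.85437e-05.
k ≥ ln(4.85437e-05)/ln(0.557) = -9.9330/-0.58519 = 16.974.
Smallest integer k = 17.

17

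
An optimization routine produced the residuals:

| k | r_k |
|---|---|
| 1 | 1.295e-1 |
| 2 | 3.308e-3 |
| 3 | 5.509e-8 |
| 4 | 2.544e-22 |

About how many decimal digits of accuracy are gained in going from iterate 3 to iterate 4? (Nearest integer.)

14

Digits gained ≈ log₁₀(r_3/r_4) = log₁₀(5.509e-8/2.544e-22) = log₁₀(2.16549e+14) ≈ 14.336.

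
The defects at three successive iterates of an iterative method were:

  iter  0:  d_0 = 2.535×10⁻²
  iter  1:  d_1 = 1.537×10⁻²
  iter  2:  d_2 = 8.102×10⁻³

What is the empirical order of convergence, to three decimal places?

1.280

p ≈ ln(d_2/d_1) / ln(d_1/d_0)
  = ln(8.102×10⁻³/1.537×10⁻²) / ln(1.537×10⁻²/2.535×10⁻²)
  = ln(0.527131) / ln(0.606312)
  = -0.640306 / -0.500361 ≈ 1.279688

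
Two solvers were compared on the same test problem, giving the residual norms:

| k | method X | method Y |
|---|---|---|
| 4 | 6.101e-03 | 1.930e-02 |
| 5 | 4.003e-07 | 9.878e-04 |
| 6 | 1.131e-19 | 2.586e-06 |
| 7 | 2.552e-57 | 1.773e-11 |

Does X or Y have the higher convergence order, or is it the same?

Method X: p ≈ ln(2.552e-57/1.131e-19)/ln(1.131e-19/4.003e-07) ≈ 3.00.
Method Y: p ≈ ln(1.773e-11/2.586e-06)/ln(2.586e-06/9.878e-04) ≈ 2.00.
Method X has the higher order (≈3.0 vs ≈2.0).

X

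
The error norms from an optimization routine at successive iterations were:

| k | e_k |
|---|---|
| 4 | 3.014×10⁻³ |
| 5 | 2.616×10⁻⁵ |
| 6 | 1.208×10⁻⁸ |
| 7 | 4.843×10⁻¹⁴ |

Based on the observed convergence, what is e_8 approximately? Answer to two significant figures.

First estimate the order: p ≈ ln(e_7/e_6) / ln(e_6/e_5) = ln(4.843×10⁻¹⁴/1.208×10⁻⁸)/ln(1.208×10⁻⁸/2.616×10⁻⁵) = ln(4.00911e-06)/ln(0.000461774) ≈ 1.6180.
Then e_8 ≈ e_7·(e_7/e_6)^p = 4.843×10⁻¹⁴·(4.00911e-06)^1.6180 = 4.843×10⁻¹⁴·1.85239e-09 ≈ 8.971e-23.

9.0e-23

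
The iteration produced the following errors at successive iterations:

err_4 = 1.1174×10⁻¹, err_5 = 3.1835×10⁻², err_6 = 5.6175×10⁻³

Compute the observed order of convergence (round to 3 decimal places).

p ≈ ln(err_6/err_5) / ln(err_5/err_4)
  = ln(5.6175×10⁻³/3.1835×10⁻²) / ln(3.1835×10⁻²/1.1174×10⁻¹)
  = ln(0.176457) / ln(0.284902)
  = -1.734678 / -1.255610 ≈ 1.381542

1.382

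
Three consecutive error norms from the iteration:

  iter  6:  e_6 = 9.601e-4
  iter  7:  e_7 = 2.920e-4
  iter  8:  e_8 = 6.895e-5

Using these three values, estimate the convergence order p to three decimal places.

1.213

p ≈ ln(e_8/e_7) / ln(e_7/e_6)
  = ln(6.895e-5/2.920e-4) / ln(2.920e-4/9.601e-4)
  = ln(0.23613) / ln(0.304135)
  = -1.443373 / -1.190284 ≈ 1.212629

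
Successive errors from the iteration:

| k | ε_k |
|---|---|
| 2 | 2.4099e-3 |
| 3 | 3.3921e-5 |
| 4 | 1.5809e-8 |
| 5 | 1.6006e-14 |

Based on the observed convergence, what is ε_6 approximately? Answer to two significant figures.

First estimate the order: p ≈ ln(ε_5/ε_4) / ln(ε_4/ε_3) = ln(1.6006e-14/1.5809e-8)/ln(1.5809e-8/3.3921e-5) = ln(1.01246e-06)/ln(0.000466053) ≈ 1.7993.
Then ε_6 ≈ ε_5·(ε_5/ε_4)^p = 1.6006e-14·(1.01246e-06)^1.7993 = 1.6006e-14·1.63635e-11 ≈ 2.619e-25.

2.6e-25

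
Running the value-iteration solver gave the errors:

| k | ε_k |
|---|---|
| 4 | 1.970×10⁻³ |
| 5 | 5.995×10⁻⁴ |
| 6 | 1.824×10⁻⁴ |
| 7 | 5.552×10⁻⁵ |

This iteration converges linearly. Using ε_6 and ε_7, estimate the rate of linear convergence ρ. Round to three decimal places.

0.304

ρ ≈ ε_7/ε_6 = 5.552×10⁻⁵/1.824×10⁻⁴ = 0.30439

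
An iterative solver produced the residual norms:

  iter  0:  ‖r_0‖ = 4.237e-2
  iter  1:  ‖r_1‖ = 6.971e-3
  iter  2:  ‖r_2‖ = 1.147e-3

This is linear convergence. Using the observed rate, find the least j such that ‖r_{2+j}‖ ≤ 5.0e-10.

Rate ρ ≈ ‖r_2‖/‖r_1‖ = 1.147e-3/6.971e-3 = 0.1645.
After j more steps, ‖r_{2+j}‖ ≈ 1.147e-3·ρ^j; need ρ^j ≤ 5.0e-10/1.147e-3 = 4.3592e-07.
j ≥ ln(4.3592e-07)/ln(0.1645) = -14.6458/-1.80484 = 8.115.
So 9 more iterations are needed.

9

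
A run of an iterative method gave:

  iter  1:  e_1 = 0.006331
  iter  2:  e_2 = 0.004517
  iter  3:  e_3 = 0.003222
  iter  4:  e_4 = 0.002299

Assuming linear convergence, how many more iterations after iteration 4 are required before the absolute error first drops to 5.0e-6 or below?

Rate ρ ≈ e_4/e_3 = 0.002299/0.003222 = 0.7135.
After j more steps, e_{4+j} ≈ 0.002299·ρ^j; need ρ^j ≤ 5.0e-6/0.002299 = 0.00217486.
j ≥ ln(0.00217486)/ln(0.7135) = -6.1308/-0.33757 = 18.162.
So 19 more iterations are needed.

19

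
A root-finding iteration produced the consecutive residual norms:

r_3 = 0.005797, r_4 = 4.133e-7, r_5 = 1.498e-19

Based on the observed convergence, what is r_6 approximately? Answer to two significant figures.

7.1e-57

First estimate the order: p ≈ ln(r_5/r_4) / ln(r_4/r_3) = ln(1.498e-19/4.133e-7)/ln(4.133e-7/0.005797) = ln(3.62449e-13)/ln(7.12955e-05) ≈ 3.0000.
Then r_6 ≈ r_5·(r_5/r_4)^p = 1.498e-19·(3.62449e-13)^3.0000 = 1.498e-19·4.76147e-38 ≈ 7.133e-57.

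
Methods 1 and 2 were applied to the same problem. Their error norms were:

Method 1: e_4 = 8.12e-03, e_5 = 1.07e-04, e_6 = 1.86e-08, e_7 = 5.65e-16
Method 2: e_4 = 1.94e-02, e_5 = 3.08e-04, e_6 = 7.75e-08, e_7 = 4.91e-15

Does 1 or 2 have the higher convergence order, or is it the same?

same

Method 1: p ≈ ln(5.65e-16/1.86e-08)/ln(1.86e-08/1.07e-04) ≈ 2.00.
Method 2: p ≈ ln(4.91e-15/7.75e-08)/ln(7.75e-08/3.08e-04) ≈ 2.00.
Both orders ≈ 2.0 — effectively the same.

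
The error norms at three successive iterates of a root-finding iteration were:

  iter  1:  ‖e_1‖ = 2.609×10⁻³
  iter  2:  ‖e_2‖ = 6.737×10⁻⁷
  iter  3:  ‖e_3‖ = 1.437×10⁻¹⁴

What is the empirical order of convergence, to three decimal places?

p ≈ ln(‖e_3‖/‖e_2‖) / ln(‖e_2‖/‖e_1‖)
  = ln(1.437×10⁻¹⁴/6.737×10⁻⁷) / ln(6.737×10⁻⁷/2.609×10⁻³)
  = ln(2.133e-08) / ln(0.000258222)
  = -17.663151 / -8.261691 ≈ 2.137958

2.138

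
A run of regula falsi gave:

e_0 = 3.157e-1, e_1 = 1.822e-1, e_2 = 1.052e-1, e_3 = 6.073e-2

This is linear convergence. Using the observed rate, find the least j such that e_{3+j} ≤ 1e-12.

Rate ρ ≈ e_3/e_2 = 6.073e-2/1.052e-1 = 0.5773.
After j more steps, e_{3+j} ≈ 6.073e-2·ρ^j; need ρ^j ≤ 1e-12/6.073e-2 = 1.64663e-11.
j ≥ ln(1.64663e-11)/ln(0.5773) = -24.8297/-0.54939 = 45.195.
So 46 more iterations are needed.

46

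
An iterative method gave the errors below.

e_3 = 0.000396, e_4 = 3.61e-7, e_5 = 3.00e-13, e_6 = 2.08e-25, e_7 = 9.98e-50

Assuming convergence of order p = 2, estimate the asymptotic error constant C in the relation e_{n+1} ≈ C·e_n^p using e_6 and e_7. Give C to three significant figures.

C ≈ e_7 / e_6^2
  = 9.98e-50 / (2.08e-25)^2
  = 9.98e-50 / 4.3264e-50 ≈ 2.3068

2.31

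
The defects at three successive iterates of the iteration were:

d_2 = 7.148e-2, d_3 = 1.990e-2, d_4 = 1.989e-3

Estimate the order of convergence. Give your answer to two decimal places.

1.80

p ≈ ln(d_4/d_3) / ln(d_3/d_2)
  = ln(1.989e-3/1.990e-2) / ln(1.990e-2/7.148e-2)
  = ln(0.0999497) / ln(0.2784)
  = -2.30309 / -1.27870 ≈ 1.80112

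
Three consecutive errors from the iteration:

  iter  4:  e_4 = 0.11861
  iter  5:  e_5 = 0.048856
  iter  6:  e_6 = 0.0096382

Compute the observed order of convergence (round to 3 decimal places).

1.830

p ≈ ln(e_6/e_5) / ln(e_5/e_4)
  = ln(0.0096382/0.048856) / ln(0.048856/0.11861)
  = ln(0.197278) / ln(0.411905)
  = -1.623141 / -0.886963 ≈ 1.829999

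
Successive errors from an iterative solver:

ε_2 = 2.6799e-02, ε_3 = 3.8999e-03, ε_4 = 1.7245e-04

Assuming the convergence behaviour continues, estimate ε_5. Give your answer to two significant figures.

1.1e-6

First estimate the order: p ≈ ln(ε_4/ε_3) / ln(ε_3/ε_2) = ln(1.7245e-04/3.8999e-03)/ln(3.8999e-03/2.6799e-02) = ln(0.0442191)/ln(0.145524) ≈ 1.6180.
Then ε_5 ≈ ε_4·(ε_4/ε_3)^p = 1.7245e-04·(0.0442191)^1.6180 = 1.7245e-04·0.00643572 ≈ 1.11e-06.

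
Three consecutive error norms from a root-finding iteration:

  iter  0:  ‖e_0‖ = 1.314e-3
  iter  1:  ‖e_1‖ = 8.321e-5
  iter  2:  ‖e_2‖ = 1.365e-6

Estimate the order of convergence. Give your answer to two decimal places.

p ≈ ln(‖e_2‖/‖e_1‖) / ln(‖e_1‖/‖e_0‖)
  = ln(1.365e-6/8.321e-5) / ln(8.321e-5/1.314e-3)
  = ln(0.0164043) / ln(0.0633257)
  = -4.11021 / -2.75946 ≈ 1.48950

1.49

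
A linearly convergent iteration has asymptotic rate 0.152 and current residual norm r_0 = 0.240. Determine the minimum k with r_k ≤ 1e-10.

After k steps, r_k ≈ 0.240·0.152^k.
Need 0.152^k ≤ 1e-10/0.240 = 4.16667e-10.
k ≥ ln(4.16667e-10)/ln(0.152) = -21.5987/-1.88387 = 11.465.
Smallest integer k = 12.

12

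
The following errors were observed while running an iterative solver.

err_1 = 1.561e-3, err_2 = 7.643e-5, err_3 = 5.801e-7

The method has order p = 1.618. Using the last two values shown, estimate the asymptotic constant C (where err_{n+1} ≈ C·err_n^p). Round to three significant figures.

C ≈ err_3 / err_2^1.618
  = 5.801e-7 / (7.643e-5)^1.618
  = 5.801e-7 / 2.18334e-07 ≈ 2.6569

2.66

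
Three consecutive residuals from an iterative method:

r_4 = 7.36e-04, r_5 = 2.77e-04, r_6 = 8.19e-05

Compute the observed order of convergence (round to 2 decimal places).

p ≈ ln(r_6/r_5) / ln(r_5/r_4)
  = ln(8.19e-05/2.77e-04) / ln(2.77e-04/7.36e-04)
  = ln(0.295668) / ln(0.376359)
  = -1.21852 / -0.97721 ≈ 1.24694

1.25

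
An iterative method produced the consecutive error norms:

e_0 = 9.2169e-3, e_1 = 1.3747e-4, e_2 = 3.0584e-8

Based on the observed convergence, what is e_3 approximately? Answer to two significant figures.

1.5e-15

First estimate the order: p ≈ ln(e_2/e_1) / ln(e_1/e_0) = ln(3.0584e-8/1.3747e-4)/ln(1.3747e-4/9.2169e-3) = ln(0.000222478)/ln(0.014915) ≈ 2.0000.
Then e_3 ≈ e_2·(e_2/e_1)^p = 3.0584e-8·(0.000222478)^2.0000 = 3.0584e-8·4.94965e-08 ≈ 1.514e-15.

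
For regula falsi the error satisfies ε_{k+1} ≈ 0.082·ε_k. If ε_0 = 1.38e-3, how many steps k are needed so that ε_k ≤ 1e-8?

After k steps, ε_k ≈ 1.38e-3·0.082^k.
Need 0.082^k ≤ 1e-8/1.38e-3 = 7.24638e-06.
k ≥ ln(7.24638e-06)/ln(0.082) = -11.8350/-2.50104 = 4.732.
Smallest integer k = 5.

5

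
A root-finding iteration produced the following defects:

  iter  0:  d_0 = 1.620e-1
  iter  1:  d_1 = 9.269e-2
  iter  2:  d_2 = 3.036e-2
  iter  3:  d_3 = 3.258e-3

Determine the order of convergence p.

2

Consecutive ratios: d_3/d_2 = 3.258e-3/3.036e-2 = 0.107312, d_2/d_1 = 3.036e-2/9.269e-2 = 0.327543.
p ≈ ln(0.107312)/ln(0.327543) = -2.2320/-1.1161 ≈ 2.00.
So the convergence is quadratic (order 2).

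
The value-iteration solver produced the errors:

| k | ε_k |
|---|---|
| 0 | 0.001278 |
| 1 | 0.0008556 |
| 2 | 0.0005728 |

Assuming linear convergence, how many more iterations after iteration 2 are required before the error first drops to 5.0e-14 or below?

Rate ρ ≈ ε_2/ε_1 = 0.0005728/0.0008556 = 0.6695.
After j more steps, ε_{2+j} ≈ 0.0005728·ρ^j; need ρ^j ≤ 5.0e-14/0.0005728 = 8.72905e-11.
j ≥ ln(8.72905e-11)/ln(0.6695) = -23.1618/-0.40122 = 57.728.
So 58 more iterations are needed.

58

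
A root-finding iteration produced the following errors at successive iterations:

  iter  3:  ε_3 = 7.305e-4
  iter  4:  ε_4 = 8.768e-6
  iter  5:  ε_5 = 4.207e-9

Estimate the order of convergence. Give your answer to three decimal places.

p ≈ ln(ε_5/ε_4) / ln(ε_4/ε_3)
  = ln(4.207e-9/8.768e-6) / ln(8.768e-6/7.305e-4)
  = ln(0.000479813) / ln(0.0120027)
  = -7.642114 / -4.422624 ≈ 1.727959

1.728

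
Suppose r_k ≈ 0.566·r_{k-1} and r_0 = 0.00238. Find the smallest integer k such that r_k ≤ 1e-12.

After k steps, r_k ≈ 0.00238·0.566^k.
Need 0.566^k ≤ 1e-12/0.00238 = 4.20168e-10.
k ≥ ln(4.20168e-10)/ln(0.566) = -21.5904/-0.56916 = 37.934.
Smallest integer k = 38.

38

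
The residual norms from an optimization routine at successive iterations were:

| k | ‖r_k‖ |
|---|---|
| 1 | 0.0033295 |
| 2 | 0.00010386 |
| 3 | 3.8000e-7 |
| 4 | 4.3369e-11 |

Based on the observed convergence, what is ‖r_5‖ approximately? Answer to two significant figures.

First estimate the order: p ≈ ln(‖r_4‖/‖r_3‖) / ln(‖r_3‖/‖r_2‖) = ln(4.3369e-11/3.8000e-7)/ln(3.8000e-7/0.00010386) = ln(0.000114129)/ln(0.00365877) ≈ 1.6180.
Then ‖r_5‖ ≈ ‖r_4‖·(‖r_4‖/‖r_3‖)^p = 4.3369e-11·(0.000114129)^1.6180 = 4.3369e-11·4.17702e-07 ≈ 1.812e-17.

1.8e-17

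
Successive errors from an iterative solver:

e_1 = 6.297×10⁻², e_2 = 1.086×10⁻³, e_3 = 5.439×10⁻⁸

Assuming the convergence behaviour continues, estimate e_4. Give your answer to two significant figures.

1.8e-18

First estimate the order: p ≈ ln(e_3/e_2) / ln(e_2/e_1) = ln(5.439×10⁻⁸/1.086×10⁻³)/ln(1.086×10⁻³/6.297×10⁻²) = ln(5.00829e-05)/ln(0.0172463) ≈ 2.4388.
Then e_4 ≈ e_3·(e_3/e_2)^p = 5.439×10⁻⁸·(5.00829e-05)^2.4388 = 5.439×10⁻⁸·3.25389e-11 ≈ 1.77e-18.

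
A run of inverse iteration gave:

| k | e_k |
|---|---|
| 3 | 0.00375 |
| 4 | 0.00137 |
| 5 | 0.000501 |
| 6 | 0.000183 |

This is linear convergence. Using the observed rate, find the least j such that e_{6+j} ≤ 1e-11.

17

Rate ρ ≈ e_6/e_5 = 0.000183/0.000501 = 0.3653.
After j more steps, e_{6+j} ≈ 0.000183·ρ^j; need ρ^j ≤ 1e-11/0.000183 = 5.46448e-08.
j ≥ ln(5.46448e-08)/ln(0.3653) = -16.7224/-1.00704 = 16.605.
So 17 more iterations are needed.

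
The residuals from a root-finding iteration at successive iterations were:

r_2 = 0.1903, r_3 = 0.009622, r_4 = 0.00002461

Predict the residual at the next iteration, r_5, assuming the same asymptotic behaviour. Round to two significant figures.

First estimate the order: p ≈ ln(r_4/r_3) / ln(r_3/r_2) = ln(0.00002461/0.009622)/ln(0.009622/0.1903) = ln(0.00255768)/ln(0.0505623) ≈ 1.9999.
Then r_5 ≈ r_4·(r_4/r_3)^p = 0.00002461·(0.00255768)^1.9999 = 0.00002461·6.54563e-06 ≈ 1.611e-10.

1.6e-10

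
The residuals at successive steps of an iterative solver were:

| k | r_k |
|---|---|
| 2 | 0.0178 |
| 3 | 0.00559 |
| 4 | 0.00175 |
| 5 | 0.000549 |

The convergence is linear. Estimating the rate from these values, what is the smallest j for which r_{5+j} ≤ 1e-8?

Rate ρ ≈ r_5/r_4 = 0.000549/0.00175 = 0.3137.
After j more steps, r_{5+j} ≈ 0.000549·ρ^j; need ρ^j ≤ 1e-8/0.000549 = 1.82149e-05.
j ≥ ln(1.82149e-05)/ln(0.3137) = -10.9133/-1.15932 = 9.414.
So 10 more iterations are needed.

10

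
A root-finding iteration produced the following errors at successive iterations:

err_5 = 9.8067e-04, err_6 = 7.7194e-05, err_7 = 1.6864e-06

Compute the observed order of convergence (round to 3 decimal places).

1.504

p ≈ ln(err_7/err_6) / ln(err_6/err_5)
  = ln(1.6864e-06/7.7194e-05) / ln(7.7194e-05/9.8067e-04)
  = ln(0.0218463) / ln(0.0787156)
  = -3.823724 / -2.541914 ≈ 1.504270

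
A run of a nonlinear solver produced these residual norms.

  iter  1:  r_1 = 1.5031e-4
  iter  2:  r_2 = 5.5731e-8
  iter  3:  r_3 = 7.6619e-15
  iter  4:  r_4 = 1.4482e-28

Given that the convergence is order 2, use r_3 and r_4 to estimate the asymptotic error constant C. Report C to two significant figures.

2.5

C ≈ r_4 / r_3^2
  = 1.4482e-28 / (7.6619e-15)^2
  = 1.4482e-28 / 5.87047e-29 ≈ 2.4669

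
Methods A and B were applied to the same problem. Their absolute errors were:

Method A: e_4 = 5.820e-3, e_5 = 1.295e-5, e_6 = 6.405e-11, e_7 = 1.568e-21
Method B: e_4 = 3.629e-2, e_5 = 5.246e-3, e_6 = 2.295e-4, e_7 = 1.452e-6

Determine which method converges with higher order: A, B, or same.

Method A: p ≈ ln(1.568e-21/6.405e-11)/ln(6.405e-11/1.295e-5) ≈ 2.00.
Method B: p ≈ ln(1.452e-6/2.295e-4)/ln(2.295e-4/5.246e-3) ≈ 1.62.
Method A has the higher order (≈2.0 vs ≈1.6).

A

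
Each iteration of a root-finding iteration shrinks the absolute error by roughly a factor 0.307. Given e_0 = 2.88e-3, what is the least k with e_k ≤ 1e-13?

After k steps, e_k ≈ 2.88e-3·0.307^k.
Need 0.307^k ≤ 1e-13/2.88e-3 = 3.47222e-11.
k ≥ ln(3.47222e-11)/ln(0.307) = -24.0836/-1.18091 = 20.394.
Smallest integer k = 21.

21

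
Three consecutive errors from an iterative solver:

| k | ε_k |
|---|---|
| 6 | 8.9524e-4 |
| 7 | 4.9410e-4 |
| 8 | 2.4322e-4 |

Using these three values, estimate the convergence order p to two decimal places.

1.19

p ≈ ln(ε_8/ε_7) / ln(ε_7/ε_6)
  = ln(2.4322e-4/4.9410e-4) / ln(4.9410e-4/8.9524e-4)
  = ln(0.492249) / ln(0.551919)
  = -0.70877 / -0.59435 ≈ 1.19251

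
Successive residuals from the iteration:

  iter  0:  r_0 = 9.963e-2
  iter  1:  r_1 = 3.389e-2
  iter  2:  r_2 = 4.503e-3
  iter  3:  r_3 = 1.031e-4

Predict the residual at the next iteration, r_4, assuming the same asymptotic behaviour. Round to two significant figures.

First estimate the order: p ≈ ln(r_3/r_2) / ln(r_2/r_1) = ln(1.031e-4/4.503e-3)/ln(4.503e-3/3.389e-2) = ln(0.0228958)/ln(0.132871) ≈ 1.8712.
Then r_4 ≈ r_3·(r_3/r_2)^p = 1.031e-4·(0.0228958)^1.8712 = 1.031e-4·0.000852658 ≈ 8.791e-08.

8.8e-8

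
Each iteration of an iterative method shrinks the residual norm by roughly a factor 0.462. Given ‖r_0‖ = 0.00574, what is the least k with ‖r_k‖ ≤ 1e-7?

15

After k steps, ‖r_k‖ ≈ 0.00574·0.462^k.
Need 0.462^k ≤ 1e-7/0.00574 = 1.74216e-05.
k ≥ ln(1.74216e-05)/ln(0.462) = -10.9578/-0.77219 = 14.191.
Smallest integer k = 15.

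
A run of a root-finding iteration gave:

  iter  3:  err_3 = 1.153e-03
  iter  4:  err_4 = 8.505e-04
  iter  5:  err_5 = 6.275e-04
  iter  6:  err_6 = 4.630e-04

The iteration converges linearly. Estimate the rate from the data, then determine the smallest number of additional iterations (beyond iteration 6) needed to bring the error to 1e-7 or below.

Rate ρ ≈ err_6/err_5 = 4.630e-04/6.275e-04 = 0.7378.
After j more steps, err_{6+j} ≈ 4.630e-04·ρ^j; need ρ^j ≤ 1e-7/4.630e-04 = 0.000215983.
j ≥ ln(0.000215983)/ln(0.7378) = -8.4403/-0.30408 = 27.757.
So 28 more iterations are needed.

28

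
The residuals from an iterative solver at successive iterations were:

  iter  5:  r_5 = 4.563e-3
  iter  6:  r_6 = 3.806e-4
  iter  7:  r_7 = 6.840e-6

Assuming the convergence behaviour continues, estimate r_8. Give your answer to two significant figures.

1.0e-8

First estimate the order: p ≈ ln(r_7/r_6) / ln(r_6/r_5) = ln(6.840e-6/3.806e-4)/ln(3.806e-4/4.563e-3) = ln(0.0179716)/ln(0.08341) ≈ 1.6179.
Then r_8 ≈ r_7·(r_7/r_6)^p = 6.840e-6·(0.0179716)^1.6179 = 6.840e-6·0.00150002 ≈ 1.026e-08.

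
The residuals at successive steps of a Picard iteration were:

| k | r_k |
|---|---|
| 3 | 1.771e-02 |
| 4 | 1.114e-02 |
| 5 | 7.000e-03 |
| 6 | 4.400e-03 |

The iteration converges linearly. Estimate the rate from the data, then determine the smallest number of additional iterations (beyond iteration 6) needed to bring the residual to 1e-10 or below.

Rate ρ ≈ r_6/r_5 = 4.400e-03/7.000e-03 = 0.6286.
After j more steps, r_{6+j} ≈ 4.400e-03·ρ^j; need ρ^j ≤ 1e-10/4.400e-03 = 2.27273e-08.
j ≥ ln(2.27273e-08)/ln(0.6286) = -17.5997/-0.46426 = 37.909.
So 38 more iterations are needed.

38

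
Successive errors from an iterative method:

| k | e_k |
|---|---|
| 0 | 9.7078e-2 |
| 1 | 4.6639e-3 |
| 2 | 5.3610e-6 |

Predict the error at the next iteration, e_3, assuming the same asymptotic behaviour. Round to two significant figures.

1.5e-12

First estimate the order: p ≈ ln(e_2/e_1) / ln(e_1/e_0) = ln(5.3610e-6/4.6639e-3)/ln(4.6639e-3/9.7078e-2) = ln(0.00114947)/ln(0.0480428) ≈ 2.2296.
Then e_3 ≈ e_2·(e_2/e_1)^p = 5.3610e-6·(0.00114947)^2.2296 = 5.3610e-6·2.79309e-07 ≈ 1.497e-12.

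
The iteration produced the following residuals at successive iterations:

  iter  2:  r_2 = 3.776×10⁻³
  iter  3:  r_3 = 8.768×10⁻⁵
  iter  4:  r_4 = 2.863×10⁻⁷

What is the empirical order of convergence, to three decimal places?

1.521

p ≈ ln(r_4/r_3) / ln(r_3/r_2)
  = ln(2.863×10⁻⁷/8.768×10⁻⁵) / ln(8.768×10⁻⁵/3.776×10⁻³)
  = ln(0.00326528) / ln(0.0232203)
  = -5.724410 / -3.762728 ≈ 1.521346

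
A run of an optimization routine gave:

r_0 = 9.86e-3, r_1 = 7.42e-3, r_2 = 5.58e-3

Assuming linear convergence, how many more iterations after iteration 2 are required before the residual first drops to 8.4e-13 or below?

80

Rate ρ ≈ r_2/r_1 = 5.58e-3/7.42e-3 = 0.7520.
After j more steps, r_{2+j} ≈ 5.58e-3·ρ^j; need ρ^j ≤ 8.4e-13/5.58e-3 = 1.50538e-10.
j ≥ ln(1.50538e-10)/ln(0.7520) = -22.6168/-0.28502 = 79.352.
So 80 more iterations are needed.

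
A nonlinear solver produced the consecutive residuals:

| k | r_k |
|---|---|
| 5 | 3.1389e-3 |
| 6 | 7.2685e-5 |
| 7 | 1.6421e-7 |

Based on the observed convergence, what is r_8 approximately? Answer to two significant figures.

First estimate the order: p ≈ ln(r_7/r_6) / ln(r_6/r_5) = ln(1.6421e-7/7.2685e-5)/ln(7.2685e-5/3.1389e-3) = ln(0.0022592)/ln(0.0231562) ≈ 1.6180.
Then r_8 ≈ r_7·(r_7/r_6)^p = 1.6421e-7·(0.0022592)^1.6180 = 1.6421e-7·5.23237e-05 ≈ 8.592e-12.

8.6e-12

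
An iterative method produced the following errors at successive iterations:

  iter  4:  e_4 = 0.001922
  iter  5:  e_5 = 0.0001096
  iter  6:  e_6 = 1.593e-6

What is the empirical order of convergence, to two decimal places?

1.48

p ≈ ln(e_6/e_5) / ln(e_5/e_4)
  = ln(1.593e-6/0.0001096) / ln(0.0001096/0.001922)
  = ln(0.0145347) / ln(0.0570239)
  = -4.23122 / -2.86428 ≈ 1.47724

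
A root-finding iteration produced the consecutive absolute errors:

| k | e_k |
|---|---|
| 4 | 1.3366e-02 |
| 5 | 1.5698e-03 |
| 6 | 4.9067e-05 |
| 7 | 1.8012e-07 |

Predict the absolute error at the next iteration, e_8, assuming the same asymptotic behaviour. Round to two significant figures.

First estimate the order: p ≈ ln(e_7/e_6) / ln(e_6/e_5) = ln(1.8012e-07/4.9067e-05)/ln(4.9067e-05/1.5698e-03) = ln(0.0036709)/ln(0.0312568) ≈ 1.6180.
Then e_8 ≈ e_7·(e_7/e_6)^p = 1.8012e-07·(0.0036709)^1.6180 = 1.8012e-07·0.000114763 ≈ 2.067e-11.

2.1e-11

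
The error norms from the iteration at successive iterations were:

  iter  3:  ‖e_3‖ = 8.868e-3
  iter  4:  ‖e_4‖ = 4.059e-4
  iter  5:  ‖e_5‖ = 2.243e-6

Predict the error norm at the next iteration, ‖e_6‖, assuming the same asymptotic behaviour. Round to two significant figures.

3.5e-10

First estimate the order: p ≈ ln(‖e_5‖/‖e_4‖) / ln(‖e_4‖/‖e_3‖) = ln(2.243e-6/4.059e-4)/ln(4.059e-4/8.868e-3) = ln(0.00552599)/ln(0.0457713) ≈ 1.6855.
Then ‖e_6‖ ≈ ‖e_5‖·(‖e_5‖/‖e_4‖)^p = 2.243e-6·(0.00552599)^1.6855 = 2.243e-6·0.000156615 ≈ 3.513e-10.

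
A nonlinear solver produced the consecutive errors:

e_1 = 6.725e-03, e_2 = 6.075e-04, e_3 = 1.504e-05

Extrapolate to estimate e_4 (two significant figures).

5.1e-8

First estimate the order: p ≈ ln(e_3/e_2) / ln(e_2/e_1) = ln(1.504e-05/6.075e-04)/ln(6.075e-04/6.725e-03) = ln(0.0247572)/ln(0.0903346) ≈ 1.5384.
Then e_4 ≈ e_3·(e_3/e_2)^p = 1.504e-05·(0.0247572)^1.5384 = 1.504e-05·0.00337964 ≈ 5.083e-08.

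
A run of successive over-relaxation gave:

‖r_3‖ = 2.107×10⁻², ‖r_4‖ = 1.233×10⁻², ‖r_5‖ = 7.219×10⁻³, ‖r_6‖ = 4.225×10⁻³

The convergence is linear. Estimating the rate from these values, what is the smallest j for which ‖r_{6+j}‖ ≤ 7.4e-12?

38

Rate ρ ≈ ‖r_6‖/‖r_5‖ = 4.225×10⁻³/7.219×10⁻³ = 0.5853.
After j more steps, ‖r_{6+j}‖ ≈ 4.225×10⁻³·ρ^j; need ρ^j ≤ 7.4e-12/4.225×10⁻³ = 1.75148e-09.
j ≥ ln(1.75148e-09)/ln(0.5853) = -20.1628/-0.53563 = 37.643.
So 38 more iterations are needed.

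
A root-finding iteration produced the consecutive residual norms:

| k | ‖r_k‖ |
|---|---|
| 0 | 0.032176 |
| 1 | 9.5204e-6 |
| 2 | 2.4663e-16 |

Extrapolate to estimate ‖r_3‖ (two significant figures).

First estimate the order: p ≈ ln(‖r_2‖/‖r_1‖) / ln(‖r_1‖/‖r_0‖) = ln(2.4663e-16/9.5204e-6)/ln(9.5204e-6/0.032176) = ln(2.59054e-11)/ln(0.000295885) ≈ 3.0000.
Then ‖r_3‖ ≈ ‖r_2‖·(‖r_2‖/‖r_1‖)^p = 2.4663e-16·(2.59054e-11)^3.0000 = 2.4663e-16·1.73848e-32 ≈ 4.288e-48.

4.3e-48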